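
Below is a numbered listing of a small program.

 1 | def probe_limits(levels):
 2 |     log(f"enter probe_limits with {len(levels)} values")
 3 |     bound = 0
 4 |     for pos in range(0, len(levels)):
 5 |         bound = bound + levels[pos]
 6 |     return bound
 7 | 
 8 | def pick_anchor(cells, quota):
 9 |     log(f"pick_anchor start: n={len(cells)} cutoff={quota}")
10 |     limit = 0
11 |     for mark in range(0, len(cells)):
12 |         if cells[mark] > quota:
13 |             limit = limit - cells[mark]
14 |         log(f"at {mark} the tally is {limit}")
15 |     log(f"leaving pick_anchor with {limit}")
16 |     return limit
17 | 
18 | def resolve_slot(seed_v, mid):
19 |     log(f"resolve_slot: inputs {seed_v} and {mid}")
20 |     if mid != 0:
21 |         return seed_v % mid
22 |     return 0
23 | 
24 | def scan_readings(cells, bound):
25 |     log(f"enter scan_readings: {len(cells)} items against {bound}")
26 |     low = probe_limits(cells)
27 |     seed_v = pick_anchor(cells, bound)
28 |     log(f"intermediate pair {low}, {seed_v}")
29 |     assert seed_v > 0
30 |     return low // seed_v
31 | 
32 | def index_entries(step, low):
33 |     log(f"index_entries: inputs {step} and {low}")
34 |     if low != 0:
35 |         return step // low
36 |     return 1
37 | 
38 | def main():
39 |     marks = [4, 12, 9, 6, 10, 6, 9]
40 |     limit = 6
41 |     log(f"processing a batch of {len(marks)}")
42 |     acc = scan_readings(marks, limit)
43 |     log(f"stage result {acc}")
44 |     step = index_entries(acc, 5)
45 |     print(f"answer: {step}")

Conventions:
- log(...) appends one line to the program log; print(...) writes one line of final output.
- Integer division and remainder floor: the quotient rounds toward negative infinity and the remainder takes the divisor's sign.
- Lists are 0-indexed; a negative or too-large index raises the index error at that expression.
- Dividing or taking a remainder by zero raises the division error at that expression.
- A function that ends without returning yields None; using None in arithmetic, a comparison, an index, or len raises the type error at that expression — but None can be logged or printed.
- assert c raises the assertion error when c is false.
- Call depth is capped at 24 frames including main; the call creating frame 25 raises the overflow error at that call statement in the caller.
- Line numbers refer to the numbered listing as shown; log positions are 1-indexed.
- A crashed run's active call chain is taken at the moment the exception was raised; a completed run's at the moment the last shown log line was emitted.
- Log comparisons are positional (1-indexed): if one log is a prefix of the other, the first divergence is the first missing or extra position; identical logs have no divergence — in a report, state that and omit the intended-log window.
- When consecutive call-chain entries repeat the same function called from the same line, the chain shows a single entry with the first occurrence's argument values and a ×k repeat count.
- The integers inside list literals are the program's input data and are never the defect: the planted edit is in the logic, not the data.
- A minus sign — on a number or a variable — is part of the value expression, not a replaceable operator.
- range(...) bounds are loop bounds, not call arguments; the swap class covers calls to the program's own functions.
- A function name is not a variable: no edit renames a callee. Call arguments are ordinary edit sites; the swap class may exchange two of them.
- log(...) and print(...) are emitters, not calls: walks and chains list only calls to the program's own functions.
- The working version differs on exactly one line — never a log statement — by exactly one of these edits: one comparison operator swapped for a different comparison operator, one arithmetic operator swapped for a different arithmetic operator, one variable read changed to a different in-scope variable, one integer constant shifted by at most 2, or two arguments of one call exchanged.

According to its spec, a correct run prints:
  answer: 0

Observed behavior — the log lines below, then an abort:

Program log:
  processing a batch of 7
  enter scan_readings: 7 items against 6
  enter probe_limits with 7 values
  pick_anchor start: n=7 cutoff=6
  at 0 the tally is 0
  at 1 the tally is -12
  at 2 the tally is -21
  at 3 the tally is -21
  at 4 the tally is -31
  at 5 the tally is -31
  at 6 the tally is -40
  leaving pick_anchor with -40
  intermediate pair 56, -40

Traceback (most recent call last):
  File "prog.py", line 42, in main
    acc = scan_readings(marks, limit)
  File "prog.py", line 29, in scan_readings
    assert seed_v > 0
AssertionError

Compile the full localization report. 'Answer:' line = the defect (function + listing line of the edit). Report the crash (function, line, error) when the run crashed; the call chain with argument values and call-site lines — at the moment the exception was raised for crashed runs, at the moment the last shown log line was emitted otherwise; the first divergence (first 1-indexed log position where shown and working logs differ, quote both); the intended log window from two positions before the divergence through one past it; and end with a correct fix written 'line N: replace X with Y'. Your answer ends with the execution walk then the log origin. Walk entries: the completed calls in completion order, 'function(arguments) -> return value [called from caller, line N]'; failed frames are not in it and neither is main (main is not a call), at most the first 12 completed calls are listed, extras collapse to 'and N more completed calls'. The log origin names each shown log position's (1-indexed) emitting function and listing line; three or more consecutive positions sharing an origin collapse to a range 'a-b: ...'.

Answer: the defect is in pick_anchor at line 13.
Key fact: Position 6 is the first bad log line: 'at 1 the tally is -12' should read 'at 1 the tally is 12'.
Crash: scan_readings, line 29, AssertionError.
Call chain: main -> scan_readings([4, 12, 9, 6, 10, 6, 9], 6) (called at line 42).
First divergence: position 6 — the shown line 'at 1 the tally is -12' should read 'at 1 the tally is 12'.
Intended log window:
  4: pick_anchor start: n=7 cutoff=6
  5: at 0 the tally is 0
  6: at 1 the tally is 12
  7: at 2 the tally is 21
Execution walk:
  probe_limits([4, 12, 9, 6, 10, 6, 9]) -> 56  [called from scan_readings, line 26]
  pick_anchor([4, 12, 9, 6, 10, 6, 9], 6) -> -40  [called from scan_readings, line 27]
Origin of each log line:
  1: emitted by main (line 41)
  2: emitted by scan_readings (line 25)
  3: emitted by probe_limits (line 2)
  4: emitted by pick_anchor (line 9)
  5-11: emitted by pick_anchor (line 14)
  12: emitted by pick_anchor (line 15)
  13: emitted by scan_readings (line 28)
A correct fix: line 13: replace `-` with `+`.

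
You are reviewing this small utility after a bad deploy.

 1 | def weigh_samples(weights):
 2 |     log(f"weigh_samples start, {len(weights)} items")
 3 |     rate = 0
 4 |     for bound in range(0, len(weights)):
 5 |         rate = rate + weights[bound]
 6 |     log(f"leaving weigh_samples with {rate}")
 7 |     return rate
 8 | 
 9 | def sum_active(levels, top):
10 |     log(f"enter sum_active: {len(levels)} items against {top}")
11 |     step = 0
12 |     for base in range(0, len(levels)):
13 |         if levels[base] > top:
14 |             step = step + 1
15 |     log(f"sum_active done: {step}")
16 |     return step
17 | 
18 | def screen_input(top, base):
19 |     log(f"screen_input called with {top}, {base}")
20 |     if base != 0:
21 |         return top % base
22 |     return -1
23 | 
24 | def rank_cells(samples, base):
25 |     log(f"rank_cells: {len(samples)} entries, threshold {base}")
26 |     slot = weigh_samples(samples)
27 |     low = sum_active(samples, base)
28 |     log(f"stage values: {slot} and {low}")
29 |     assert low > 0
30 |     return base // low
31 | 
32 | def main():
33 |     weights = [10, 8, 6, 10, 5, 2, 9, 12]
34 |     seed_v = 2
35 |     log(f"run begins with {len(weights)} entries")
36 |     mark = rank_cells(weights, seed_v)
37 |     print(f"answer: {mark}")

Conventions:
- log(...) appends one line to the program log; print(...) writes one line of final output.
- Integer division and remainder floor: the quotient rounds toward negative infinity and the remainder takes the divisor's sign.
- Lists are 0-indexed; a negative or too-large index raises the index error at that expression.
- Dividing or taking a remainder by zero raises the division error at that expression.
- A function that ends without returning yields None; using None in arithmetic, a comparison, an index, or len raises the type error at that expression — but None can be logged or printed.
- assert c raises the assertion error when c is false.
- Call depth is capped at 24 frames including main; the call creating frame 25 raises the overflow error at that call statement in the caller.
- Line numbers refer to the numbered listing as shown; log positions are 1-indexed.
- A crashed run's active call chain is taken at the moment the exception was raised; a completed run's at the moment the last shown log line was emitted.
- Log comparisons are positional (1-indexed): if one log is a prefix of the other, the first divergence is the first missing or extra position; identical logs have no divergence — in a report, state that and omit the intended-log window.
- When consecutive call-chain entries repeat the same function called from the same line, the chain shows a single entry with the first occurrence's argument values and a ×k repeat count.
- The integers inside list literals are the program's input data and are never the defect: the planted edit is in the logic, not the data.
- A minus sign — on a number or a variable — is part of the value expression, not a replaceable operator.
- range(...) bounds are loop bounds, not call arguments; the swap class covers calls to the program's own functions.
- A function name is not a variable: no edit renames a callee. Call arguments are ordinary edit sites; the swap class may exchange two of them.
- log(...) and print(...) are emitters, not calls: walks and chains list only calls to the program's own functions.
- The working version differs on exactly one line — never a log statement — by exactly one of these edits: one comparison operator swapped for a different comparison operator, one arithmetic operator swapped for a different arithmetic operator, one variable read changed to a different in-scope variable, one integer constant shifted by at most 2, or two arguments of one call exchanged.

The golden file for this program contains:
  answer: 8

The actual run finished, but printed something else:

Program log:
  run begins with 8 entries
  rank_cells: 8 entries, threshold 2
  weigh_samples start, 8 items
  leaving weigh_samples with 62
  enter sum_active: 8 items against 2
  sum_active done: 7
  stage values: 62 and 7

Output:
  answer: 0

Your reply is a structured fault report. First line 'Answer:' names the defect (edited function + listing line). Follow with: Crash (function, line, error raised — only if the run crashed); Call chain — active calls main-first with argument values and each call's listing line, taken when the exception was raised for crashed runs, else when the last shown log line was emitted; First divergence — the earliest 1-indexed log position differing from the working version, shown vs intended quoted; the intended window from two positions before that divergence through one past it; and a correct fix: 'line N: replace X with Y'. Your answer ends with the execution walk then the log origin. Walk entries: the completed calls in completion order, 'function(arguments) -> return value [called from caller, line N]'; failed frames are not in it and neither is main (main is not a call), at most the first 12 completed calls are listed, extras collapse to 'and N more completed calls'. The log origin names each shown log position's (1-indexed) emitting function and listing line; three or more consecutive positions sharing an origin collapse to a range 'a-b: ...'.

Answer: the defect is in rank_cells at line 30.
Key observation: No log line changed; the fault shows up purely in the output.
Call chain: main -> rank_cells([10, 8, 6, 10, 5, 2, 9, 12], 2) (called at line 36).
First divergence: none; the two logs match at every position.
Execution walk:
  weigh_samples([10, 8, 6, 10, 5, 2, 9, 12]) -> 62  [called from rank_cells, line 26]
  sum_active([10, 8, 6, 10, 5, 2, 9, 12], 2) -> 7  [called from rank_cells, line 27]
  rank_cells([10, 8, 6, 10, 5, 2, 9, 12], 2) -> 0  [called from main, line 36]
Origin of each log line:
  1: emitted by main (line 35)
  2: emitted by rank_cells (line 25)
  3: emitted by weigh_samples (line 2)
  4: emitted by weigh_samples (line 6)
  5: emitted by sum_active (line 10)
  6: emitted by sum_active (line 15)
  7: emitted by rank_cells (line 28)
A correct fix: line 30: replace `base` with `slot`.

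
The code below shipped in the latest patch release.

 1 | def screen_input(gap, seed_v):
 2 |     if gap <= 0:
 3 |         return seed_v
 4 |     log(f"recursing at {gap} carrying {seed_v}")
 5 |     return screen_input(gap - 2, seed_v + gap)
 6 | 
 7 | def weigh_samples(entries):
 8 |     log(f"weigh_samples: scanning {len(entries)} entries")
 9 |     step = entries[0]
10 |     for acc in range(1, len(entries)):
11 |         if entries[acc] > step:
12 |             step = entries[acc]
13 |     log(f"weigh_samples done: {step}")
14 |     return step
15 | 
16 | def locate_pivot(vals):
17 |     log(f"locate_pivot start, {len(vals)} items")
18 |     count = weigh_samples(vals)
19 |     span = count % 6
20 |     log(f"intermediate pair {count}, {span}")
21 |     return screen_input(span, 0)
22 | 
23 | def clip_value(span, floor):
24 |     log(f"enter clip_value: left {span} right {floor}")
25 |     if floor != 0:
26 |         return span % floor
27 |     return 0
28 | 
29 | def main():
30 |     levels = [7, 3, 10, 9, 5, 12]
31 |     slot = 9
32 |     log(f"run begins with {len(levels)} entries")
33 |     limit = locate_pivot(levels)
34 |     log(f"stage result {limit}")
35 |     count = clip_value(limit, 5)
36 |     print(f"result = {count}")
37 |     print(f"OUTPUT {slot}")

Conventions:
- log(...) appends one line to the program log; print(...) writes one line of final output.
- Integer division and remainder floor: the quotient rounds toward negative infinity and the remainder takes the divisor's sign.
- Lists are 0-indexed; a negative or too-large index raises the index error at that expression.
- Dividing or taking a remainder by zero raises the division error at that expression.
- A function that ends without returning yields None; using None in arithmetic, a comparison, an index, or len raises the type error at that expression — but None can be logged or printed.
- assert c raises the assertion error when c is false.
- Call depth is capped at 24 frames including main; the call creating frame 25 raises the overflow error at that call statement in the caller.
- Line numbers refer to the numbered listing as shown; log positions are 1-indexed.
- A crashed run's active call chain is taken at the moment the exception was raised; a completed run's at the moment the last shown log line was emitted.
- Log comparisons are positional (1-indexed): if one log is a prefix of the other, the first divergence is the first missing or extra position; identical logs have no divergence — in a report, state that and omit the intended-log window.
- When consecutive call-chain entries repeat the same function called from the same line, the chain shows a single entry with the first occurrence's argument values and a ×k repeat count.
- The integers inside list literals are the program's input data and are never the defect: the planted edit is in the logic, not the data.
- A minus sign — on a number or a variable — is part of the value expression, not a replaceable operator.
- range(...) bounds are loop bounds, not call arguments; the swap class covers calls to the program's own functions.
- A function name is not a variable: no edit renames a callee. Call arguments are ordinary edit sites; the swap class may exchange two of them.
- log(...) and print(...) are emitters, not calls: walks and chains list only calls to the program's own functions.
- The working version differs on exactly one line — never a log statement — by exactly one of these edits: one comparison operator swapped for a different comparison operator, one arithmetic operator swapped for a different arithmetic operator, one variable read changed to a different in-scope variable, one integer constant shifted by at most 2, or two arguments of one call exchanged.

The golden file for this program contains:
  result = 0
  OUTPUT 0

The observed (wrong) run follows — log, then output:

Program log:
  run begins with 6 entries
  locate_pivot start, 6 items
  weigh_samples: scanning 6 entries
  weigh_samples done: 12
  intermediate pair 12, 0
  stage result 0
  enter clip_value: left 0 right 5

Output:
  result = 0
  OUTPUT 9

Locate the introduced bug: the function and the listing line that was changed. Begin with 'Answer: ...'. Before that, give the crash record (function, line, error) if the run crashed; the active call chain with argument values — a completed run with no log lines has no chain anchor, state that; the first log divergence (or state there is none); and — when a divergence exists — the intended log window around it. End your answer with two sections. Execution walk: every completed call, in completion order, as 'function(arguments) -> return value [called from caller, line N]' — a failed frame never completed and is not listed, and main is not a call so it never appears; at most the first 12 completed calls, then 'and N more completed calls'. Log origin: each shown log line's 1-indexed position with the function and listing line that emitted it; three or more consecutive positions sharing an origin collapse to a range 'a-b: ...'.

Answer: the defect is in main at line 37.
Key observation: Log streams are identical — the defect surfaces only in the printed output.
Call chain: main -> clip_value(0, 5) (called at line 35).
First divergence: none (the log streams are identical).
Execution walk:
  weigh_samples([7, 3, 10, 9, 5, 12]) -> 12  [called from locate_pivot, line 18]
  screen_input(0, 0) -> 0  [called from locate_pivot, line 21]
  locate_pivot([7, 3, 10, 9, 5, 12]) -> 0  [called from main, line 33]
  clip_value(0, 5) -> 0  [called from main, line 35]
Log origins:
  1: logged in main at line 32
  2: logged in locate_pivot at line 17
  3: logged in weigh_samples at line 8
  4: logged in weigh_samples at line 13
  5: logged in locate_pivot at line 20
  6: logged in main at line 34
  7: logged in clip_value at line 24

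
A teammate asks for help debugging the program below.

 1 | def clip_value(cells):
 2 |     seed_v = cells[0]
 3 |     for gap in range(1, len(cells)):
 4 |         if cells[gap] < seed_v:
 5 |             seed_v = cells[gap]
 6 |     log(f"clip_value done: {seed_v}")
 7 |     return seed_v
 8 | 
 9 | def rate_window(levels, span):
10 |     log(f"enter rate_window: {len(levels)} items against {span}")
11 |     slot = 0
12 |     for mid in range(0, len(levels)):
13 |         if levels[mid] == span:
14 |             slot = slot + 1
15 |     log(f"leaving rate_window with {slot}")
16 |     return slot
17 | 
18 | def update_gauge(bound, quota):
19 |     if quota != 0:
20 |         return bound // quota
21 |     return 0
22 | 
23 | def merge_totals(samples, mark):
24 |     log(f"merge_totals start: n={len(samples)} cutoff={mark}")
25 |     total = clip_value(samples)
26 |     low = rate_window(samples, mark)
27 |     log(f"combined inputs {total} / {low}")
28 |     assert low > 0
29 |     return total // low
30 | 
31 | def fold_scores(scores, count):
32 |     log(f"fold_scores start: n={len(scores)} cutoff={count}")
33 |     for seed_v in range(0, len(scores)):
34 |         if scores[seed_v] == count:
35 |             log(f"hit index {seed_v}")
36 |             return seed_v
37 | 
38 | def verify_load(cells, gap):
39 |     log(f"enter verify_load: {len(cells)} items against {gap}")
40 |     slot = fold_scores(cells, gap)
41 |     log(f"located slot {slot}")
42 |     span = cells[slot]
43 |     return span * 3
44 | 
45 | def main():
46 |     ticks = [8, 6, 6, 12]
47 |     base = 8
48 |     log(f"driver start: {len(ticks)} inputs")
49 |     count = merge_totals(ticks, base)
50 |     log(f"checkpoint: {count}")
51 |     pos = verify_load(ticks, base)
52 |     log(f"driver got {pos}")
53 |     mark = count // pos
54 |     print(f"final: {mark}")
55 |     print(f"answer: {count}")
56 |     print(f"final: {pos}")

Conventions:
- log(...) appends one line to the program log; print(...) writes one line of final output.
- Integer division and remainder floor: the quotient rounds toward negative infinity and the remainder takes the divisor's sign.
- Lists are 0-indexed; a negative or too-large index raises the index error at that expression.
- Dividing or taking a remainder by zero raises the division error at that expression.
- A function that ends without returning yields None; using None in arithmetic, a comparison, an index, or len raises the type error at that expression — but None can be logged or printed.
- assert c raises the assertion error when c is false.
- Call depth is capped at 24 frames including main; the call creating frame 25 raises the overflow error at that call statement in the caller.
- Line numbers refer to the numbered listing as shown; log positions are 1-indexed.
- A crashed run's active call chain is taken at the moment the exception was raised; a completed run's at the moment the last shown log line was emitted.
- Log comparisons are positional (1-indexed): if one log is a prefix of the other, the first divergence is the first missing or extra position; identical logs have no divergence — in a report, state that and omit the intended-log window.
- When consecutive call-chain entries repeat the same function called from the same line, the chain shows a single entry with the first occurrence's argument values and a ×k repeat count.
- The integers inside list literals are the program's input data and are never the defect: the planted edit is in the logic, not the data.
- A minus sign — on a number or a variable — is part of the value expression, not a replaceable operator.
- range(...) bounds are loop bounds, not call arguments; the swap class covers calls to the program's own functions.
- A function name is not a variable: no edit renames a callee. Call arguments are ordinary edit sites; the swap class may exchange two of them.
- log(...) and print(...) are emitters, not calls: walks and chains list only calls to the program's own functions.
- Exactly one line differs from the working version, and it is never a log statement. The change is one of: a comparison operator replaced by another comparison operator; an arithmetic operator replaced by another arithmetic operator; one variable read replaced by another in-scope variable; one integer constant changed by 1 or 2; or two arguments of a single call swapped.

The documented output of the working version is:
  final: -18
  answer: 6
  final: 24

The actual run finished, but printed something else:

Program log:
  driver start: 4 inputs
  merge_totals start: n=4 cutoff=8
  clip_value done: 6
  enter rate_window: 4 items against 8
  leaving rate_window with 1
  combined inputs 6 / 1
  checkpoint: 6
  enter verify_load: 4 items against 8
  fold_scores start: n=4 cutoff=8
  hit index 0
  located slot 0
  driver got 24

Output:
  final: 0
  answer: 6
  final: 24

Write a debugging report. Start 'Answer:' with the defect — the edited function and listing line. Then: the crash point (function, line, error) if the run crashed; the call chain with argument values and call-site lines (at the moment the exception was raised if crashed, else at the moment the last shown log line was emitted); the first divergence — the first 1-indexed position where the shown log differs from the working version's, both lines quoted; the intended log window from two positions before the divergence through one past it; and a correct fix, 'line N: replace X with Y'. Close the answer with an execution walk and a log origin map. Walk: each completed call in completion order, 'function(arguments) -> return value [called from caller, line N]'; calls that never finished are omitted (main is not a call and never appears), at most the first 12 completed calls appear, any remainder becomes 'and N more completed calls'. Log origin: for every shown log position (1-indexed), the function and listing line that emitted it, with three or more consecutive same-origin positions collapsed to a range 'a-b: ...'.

Answer: the defect is in main at line 53.
Key fact: No log line changed; the fault shows up purely in the output.
Call chain: main.
First divergence: none — the logs agree in full.
Execution walk:
  clip_value([8, 6, 6, 12]) -> 6  [called from merge_totals, line 25]
  rate_window([8, 6, 6, 12], 8) -> 1  [called from merge_totals, line 26]
  merge_totals([8, 6, 6, 12], 8) -> 6  [called from main, line 49]
  fold_scores([8, 6, 6, 12], 8) -> 0  [called from verify_load, line 40]
  verify_load([8, 6, 6, 12], 8) -> 24  [called from main, line 51]
Log line origins:
  1: from main, line 48
  2: from merge_totals, line 24
  3: from clip_value, line 6
  4: from rate_window, line 10
  5: from rate_window, line 15
  6: from merge_totals, line 27
  7: from main, line 50
  8: from verify_load, line 39
  9: from fold_scores, line 32
  10: from fold_scores, line 35
  11: from verify_load, line 41
  12: from main, line 52
A correct fix: line 53: replace `//` with `-`.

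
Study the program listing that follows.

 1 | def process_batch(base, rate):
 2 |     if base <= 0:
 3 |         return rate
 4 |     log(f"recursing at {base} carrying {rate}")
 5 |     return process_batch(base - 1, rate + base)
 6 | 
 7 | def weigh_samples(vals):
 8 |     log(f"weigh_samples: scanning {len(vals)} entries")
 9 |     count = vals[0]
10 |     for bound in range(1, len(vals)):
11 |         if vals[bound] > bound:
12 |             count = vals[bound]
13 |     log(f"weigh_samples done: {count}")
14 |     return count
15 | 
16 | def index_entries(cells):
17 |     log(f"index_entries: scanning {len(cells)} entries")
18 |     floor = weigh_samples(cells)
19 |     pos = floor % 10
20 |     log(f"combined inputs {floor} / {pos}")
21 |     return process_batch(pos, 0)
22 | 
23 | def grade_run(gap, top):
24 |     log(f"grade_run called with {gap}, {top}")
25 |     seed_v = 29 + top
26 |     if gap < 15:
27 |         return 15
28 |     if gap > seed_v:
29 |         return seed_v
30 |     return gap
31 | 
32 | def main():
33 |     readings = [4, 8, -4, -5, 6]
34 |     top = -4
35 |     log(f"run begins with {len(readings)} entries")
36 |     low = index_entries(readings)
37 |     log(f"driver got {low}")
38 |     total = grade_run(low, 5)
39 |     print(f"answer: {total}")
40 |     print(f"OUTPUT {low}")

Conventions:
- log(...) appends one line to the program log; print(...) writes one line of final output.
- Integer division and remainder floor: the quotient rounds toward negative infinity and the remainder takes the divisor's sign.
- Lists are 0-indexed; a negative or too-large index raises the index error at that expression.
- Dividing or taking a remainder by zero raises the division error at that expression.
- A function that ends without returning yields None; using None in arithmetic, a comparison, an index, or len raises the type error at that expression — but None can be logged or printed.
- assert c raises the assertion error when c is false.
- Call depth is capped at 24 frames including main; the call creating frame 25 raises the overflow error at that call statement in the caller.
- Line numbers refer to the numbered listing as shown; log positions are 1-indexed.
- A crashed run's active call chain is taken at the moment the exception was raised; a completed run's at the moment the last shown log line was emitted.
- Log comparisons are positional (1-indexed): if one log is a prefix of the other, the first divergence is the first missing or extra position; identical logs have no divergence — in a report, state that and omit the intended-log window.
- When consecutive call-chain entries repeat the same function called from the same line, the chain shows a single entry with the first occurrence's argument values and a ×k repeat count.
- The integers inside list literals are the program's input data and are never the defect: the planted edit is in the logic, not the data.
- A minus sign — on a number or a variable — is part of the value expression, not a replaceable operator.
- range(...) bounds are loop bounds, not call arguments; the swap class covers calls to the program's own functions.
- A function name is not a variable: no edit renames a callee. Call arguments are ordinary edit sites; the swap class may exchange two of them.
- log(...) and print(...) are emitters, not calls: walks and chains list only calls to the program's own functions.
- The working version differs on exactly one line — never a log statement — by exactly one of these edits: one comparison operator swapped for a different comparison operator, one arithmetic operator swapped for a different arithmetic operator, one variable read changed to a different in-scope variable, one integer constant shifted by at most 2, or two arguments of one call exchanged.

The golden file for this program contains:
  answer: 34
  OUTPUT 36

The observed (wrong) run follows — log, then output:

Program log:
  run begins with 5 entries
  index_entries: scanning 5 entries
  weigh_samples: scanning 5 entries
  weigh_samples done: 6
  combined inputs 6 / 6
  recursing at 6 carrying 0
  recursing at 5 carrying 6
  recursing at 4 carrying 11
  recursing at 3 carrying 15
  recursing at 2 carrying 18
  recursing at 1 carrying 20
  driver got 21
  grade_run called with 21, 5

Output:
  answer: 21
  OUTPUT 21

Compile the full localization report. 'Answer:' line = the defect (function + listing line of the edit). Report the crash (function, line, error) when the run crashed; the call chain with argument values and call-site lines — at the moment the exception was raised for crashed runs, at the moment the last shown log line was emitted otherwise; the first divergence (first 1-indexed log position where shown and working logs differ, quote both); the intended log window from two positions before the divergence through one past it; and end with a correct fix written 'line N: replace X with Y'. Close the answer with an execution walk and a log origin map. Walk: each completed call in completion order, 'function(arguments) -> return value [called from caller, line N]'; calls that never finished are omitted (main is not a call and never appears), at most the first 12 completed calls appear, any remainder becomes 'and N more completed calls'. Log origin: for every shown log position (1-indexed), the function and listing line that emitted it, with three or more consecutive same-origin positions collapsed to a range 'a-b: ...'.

Answer: the defect is in weigh_samples at line 11.
The tell: Log line 4 is where behavior first shows: 'weigh_samples done: 6' appears instead of 'weigh_samples done: 8'.
Call chain: main -> grade_run(21, 5) (called at line 38).
First divergence: position 4 — shown 'weigh_samples done: 6', intended 'weigh_samples done: 8'.
Intended log window:
  2: index_entries: scanning 5 entries
  3: weigh_samples: scanning 5 entries
  4: weigh_samples done: 8
  5: combined inputs 8 / 8
Execution walk:
  weigh_samples([4, 8, -4, -5, 6]) -> 6  [called from index_entries, line 18]
  process_batch(0, 21) -> 21  [called from process_batch, line 5]
  process_batch(1, 20) -> 21  [called from process_batch, line 5]
  process_batch(2, 18) -> 21  [called from process_batch, line 5]
  process_batch(3, 15) -> 21  [called from process_batch, line 5]
  process_batch(4, 11) -> 21  [called from process_batch, line 5]
  process_batch(5, 6) -> 21  [called from process_batch, line 5]
  process_batch(6, 0) -> 21  [called from index_entries, line 21]
  index_entries([4, 8, -4, -5, 6]) -> 21  [called from main, line 36]
  grade_run(21, 5) -> 21  [called from main, line 38]
Origin of each log line:
  1: from main, line 35
  2: from index_entries, line 17
  3: from weigh_samples, line 8
  4: from weigh_samples, line 13
  5: from index_entries, line 20
  6-11: from process_batch, line 4
  12: from main, line 37
  13: from grade_run, line 24
A correct fix: line 11: replace `vals[bound] > bound` with `vals[bound] > count`.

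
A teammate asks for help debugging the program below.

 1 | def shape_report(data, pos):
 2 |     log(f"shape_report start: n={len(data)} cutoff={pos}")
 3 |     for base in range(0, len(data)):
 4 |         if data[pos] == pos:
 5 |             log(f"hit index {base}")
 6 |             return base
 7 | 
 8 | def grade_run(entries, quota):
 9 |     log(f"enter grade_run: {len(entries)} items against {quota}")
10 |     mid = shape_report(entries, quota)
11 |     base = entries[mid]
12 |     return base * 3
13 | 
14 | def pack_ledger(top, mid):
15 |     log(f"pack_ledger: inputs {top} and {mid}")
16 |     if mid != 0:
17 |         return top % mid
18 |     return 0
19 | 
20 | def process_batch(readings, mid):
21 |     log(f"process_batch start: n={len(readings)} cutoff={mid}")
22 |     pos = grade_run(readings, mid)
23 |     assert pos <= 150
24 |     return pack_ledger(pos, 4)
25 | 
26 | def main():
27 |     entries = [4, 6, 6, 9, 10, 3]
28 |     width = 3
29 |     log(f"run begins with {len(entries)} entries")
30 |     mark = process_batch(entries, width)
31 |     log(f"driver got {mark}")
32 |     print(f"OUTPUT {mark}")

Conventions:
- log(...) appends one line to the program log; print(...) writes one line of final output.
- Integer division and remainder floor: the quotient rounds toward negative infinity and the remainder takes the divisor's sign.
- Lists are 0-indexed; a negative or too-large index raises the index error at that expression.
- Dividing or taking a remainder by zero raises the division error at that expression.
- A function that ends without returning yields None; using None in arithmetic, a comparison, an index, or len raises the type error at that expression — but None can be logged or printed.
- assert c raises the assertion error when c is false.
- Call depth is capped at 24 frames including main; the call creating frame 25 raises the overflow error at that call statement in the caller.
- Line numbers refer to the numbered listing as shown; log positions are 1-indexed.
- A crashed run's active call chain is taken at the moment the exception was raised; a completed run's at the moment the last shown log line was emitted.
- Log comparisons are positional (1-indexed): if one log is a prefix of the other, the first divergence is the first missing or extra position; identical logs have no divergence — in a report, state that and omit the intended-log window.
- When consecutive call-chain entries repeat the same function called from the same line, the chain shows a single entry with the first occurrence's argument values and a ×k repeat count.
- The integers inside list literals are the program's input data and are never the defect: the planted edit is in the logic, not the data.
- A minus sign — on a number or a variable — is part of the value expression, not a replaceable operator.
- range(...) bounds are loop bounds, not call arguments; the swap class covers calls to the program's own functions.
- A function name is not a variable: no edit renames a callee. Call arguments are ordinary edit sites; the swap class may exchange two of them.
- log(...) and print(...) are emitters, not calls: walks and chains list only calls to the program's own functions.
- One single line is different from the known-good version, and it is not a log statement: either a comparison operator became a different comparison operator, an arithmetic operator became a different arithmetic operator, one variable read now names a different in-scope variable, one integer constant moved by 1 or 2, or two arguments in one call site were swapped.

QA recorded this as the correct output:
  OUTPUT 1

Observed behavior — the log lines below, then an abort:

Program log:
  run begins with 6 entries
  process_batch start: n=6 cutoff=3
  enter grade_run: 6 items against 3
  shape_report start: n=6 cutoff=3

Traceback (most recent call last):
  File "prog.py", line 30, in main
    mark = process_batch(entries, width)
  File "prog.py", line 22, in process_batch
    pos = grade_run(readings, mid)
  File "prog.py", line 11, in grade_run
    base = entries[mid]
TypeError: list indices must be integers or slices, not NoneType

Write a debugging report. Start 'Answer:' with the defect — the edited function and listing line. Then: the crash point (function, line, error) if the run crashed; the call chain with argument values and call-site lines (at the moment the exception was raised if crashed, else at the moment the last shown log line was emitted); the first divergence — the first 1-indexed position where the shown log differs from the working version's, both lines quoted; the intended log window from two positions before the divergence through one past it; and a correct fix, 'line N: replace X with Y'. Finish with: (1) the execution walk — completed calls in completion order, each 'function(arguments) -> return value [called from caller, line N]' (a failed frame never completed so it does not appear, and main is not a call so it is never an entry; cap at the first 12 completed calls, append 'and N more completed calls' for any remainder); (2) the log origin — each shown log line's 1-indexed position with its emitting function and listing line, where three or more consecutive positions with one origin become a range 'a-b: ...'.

Answer: the defect is in shape_report at line 4.
The tell: The log ends early — 4 lines, where the working version next logs 'hit index 5'.
Crash: grade_run, line 11, TypeError.
Call chain: main -> process_batch([4, 6, 6, 9, 10, 3], 3) (called at line 30) -> grade_run([4, 6, 6, 9, 10, 3], 3) (called at line 22).
First divergence: position 5 — after 4 matching lines the faulty run goes silent; intended next line 'hit index 5'.
Intended log window:
  3: enter grade_run: 6 items against 3
  4: shape_report start: n=6 cutoff=3
  5: hit index 5
  6: pack_ledger: inputs 9 and 4
Execution walk:
  shape_report([4, 6, 6, 9, 10, 3], 3) -> None  [called from grade_run, line 10]
Log origins:
  1 — main, line 29
  2 — process_batch, line 21
  3 — grade_run, line 9
  4 — shape_report, line 2
A correct fix: line 4: replace `data[pos]` with `data[base]`.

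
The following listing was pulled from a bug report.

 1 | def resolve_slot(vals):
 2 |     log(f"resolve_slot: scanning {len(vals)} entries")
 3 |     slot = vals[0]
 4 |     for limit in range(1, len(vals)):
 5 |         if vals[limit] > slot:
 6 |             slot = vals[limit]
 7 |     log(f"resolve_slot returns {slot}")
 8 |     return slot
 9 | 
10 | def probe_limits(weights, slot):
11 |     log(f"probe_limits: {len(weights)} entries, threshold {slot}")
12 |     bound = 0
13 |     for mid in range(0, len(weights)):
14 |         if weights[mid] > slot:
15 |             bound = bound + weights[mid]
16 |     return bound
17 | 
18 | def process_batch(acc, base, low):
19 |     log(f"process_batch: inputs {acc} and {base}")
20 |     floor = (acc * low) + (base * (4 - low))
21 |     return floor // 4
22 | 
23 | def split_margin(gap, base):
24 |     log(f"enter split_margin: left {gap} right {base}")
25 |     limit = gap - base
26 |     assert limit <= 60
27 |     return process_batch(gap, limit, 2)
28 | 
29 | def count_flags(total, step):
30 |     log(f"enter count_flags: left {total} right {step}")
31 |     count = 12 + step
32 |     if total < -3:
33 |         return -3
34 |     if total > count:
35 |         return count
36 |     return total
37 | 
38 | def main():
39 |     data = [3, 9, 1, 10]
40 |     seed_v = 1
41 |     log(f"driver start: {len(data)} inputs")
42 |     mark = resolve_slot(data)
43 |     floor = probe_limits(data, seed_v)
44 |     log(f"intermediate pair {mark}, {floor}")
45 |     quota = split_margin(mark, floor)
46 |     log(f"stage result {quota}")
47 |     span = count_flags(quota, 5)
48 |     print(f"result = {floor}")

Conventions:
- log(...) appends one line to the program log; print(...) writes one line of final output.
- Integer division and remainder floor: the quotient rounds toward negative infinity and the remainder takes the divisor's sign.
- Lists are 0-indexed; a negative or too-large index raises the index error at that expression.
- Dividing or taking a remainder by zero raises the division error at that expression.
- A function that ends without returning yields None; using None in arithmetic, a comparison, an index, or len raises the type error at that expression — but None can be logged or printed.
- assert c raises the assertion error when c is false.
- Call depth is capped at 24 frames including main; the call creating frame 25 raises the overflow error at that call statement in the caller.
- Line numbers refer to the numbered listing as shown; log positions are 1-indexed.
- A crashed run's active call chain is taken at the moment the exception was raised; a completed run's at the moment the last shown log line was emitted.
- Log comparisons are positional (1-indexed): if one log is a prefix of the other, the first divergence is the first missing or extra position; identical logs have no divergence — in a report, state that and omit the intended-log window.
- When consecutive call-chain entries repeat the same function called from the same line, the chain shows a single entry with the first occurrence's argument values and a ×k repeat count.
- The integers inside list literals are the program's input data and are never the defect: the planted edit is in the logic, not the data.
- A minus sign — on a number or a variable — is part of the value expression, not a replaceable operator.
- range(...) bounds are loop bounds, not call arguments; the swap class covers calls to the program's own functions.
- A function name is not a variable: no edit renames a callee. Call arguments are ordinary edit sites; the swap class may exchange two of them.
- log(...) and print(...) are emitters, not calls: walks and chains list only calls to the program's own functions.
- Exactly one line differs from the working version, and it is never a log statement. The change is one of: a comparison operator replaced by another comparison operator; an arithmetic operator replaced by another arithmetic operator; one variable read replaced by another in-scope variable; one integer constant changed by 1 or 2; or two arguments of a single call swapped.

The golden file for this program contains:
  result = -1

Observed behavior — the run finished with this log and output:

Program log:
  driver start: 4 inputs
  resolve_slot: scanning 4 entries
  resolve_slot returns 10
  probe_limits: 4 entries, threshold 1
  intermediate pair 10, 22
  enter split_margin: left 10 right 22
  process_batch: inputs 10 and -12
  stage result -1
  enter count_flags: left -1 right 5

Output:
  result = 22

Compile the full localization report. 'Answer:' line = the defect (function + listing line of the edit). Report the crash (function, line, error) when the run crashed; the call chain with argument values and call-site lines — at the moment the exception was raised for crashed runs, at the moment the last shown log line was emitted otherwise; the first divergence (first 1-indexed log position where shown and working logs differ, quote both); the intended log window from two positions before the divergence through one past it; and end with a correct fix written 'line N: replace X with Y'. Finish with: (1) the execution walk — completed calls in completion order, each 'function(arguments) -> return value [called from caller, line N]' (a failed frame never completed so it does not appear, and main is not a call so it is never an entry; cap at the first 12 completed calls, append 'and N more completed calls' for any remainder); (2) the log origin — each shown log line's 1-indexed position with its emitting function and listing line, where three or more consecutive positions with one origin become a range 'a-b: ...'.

Answer: the defect is in main at line 48.
Key fact: The two runs log identically and part ways only at the printed values.
Call chain: main -> count_flags(-1, 5) (called at line 47).
First divergence: none — the logs agree in full.
Execution walk:
  resolve_slot([3, 9, 1, 10]) -> 10  [called from main, line 42]
  probe_limits([3, 9, 1, 10], 1) -> 22  [called from main, line 43]
  process_batch(10, -12, 2) -> -1  [called from split_margin, line 27]
  split_margin(10, 22) -> -1  [called from main, line 45]
  count_flags(-1, 5) -> -1  [called from main, line 47]
Log origin:
  1: emitted by main (line 41)
  2: emitted by resolve_slot (line 2)
  3: emitted by resolve_slot (line 7)
  4: emitted by probe_limits (line 11)
  5: emitted by main (line 44)
  6: emitted by split_margin (line 24)
  7: emitted by process_batch (line 19)
  8: emitted by main (line 46)
  9: emitted by count_flags (line 30)
A correct fix: line 48: replace `floor` with `span`.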